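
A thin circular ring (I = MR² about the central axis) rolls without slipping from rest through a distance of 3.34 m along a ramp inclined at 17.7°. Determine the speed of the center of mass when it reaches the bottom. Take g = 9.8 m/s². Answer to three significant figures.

With I = MR², the ratio k = I/(MR²) is 1.
Rolling without slipping gives ω = v/R, so the total kinetic energy is ½Mv² + ½Iω² = ½(1+k)Mv² = Mv².
The vertical drop is h = L sinθ = 3.34 × sin17.7° = 1.015 m.
Energy conservation: Mgh = Mv², so v = √(2gh/(1+k)) = √(2 × 9.8 × 1.015 / 2) ≈ 3.15 m/s.

v ≈ 3.15 m/s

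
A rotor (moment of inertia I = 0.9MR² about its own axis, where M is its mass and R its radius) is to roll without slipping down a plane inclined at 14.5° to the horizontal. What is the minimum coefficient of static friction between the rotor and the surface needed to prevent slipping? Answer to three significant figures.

μ_min ≈ 0.123

The moment of inertia is 0.9MR², giving k ≡ I/(MR²) = 0.9.
Along the incline Mg sinθ − f = Ma, and torque about the center fR = Iα = kMR²(a/R) gives f = kMa.
These give a = g sinθ/(1+k) and the required friction f = kMg sinθ/(1+k).
The normal force is N = Mg cosθ, so μ_min = f/N = k tanθ/(1+k).
μ_min = 0.9 × tan14.5° / 1.9 ≈ 0.123.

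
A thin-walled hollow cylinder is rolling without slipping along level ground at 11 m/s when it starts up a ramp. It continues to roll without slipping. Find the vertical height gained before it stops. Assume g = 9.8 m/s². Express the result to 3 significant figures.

h ≈ 12.3 m

For this body I = MR², i.e. k = I/(MR²) = 1.
Since it rolls without slipping, ω = v/R and KE = ½Mv² + ½Iω² = ½(1+k)Mv² = Mv².
At the top the kinetic energy is zero, so Mv₀² = Mgh.
Thus h = (1+k)v₀²/(2g) = 2 × 11² / (2 × 9.8) ≈ 12.3 m.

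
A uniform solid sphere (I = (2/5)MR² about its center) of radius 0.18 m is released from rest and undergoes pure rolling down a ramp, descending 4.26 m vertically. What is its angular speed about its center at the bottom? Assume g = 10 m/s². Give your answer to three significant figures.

ω ≈ 43.3 rad/s

For this body I = (2/5)MR², i.e. k = I/(MR²) = 0.4.
Rolling without slipping gives ω = v/R, so the total kinetic energy is ½Mv² + ½Iω² = ½(1+k)Mv² = (7/10)Mv².
Energy conservation Mgh = ½(1+k)Mv² gives v = √(2gh/(1+k)) = √(2 × 10 × 4.26 / 1.4) = 7.801 m/s.
Then ω = v/R = 7.801 / 0.18 ≈ 43.3 rad/s.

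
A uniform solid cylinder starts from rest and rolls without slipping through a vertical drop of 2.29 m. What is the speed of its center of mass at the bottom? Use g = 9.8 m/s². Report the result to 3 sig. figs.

Here I = (1/2)MR², so the shape factor k = I/(MR²) = 0.5.
Rolling without slipping gives ω = v/R, so the total kinetic energy is ½Mv² + ½Iω² = ½(1+k)Mv² = (3/4)Mv².
Energy conservation: Mgh = (3/4)Mv², so v = √(2gh/(1+k)) = √(2 × 9.8 × 2.29 / 1.5) ≈ 5.47 m/s.

v ≈ 5.47 m/s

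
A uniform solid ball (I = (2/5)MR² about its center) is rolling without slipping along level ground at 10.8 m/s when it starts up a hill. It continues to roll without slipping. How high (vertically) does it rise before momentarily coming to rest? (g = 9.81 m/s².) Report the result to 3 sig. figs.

h ≈ 8.32 m

For this body I = (2/5)MR², i.e. k = I/(MR²) = 0.4.
Since it rolls without slipping, ω = v/R and KE = ½Mv² + ½Iω² = ½(1+k)Mv² = (7/10)Mv².
At the top the kinetic energy is zero, so (7/10)Mv₀² = Mgh.
Thus h = (1+k)v₀²/(2g) = 1.4 × 10.8² / (2 × 9.81) ≈ 8.32 m.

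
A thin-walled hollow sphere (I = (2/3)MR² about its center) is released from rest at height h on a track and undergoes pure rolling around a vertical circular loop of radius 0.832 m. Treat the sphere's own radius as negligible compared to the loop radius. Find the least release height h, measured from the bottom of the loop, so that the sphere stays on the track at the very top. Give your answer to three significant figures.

Here I = (2/3)MR², so the shape factor k = I/(MR²) = 2/3.
At the top, contact is just lost when gravity alone supplies the centripetal force: Mg = Mv_top²/r, i.e. v_top² = gr.
With ω = v/R, the kinetic energy at speed v is ½(1+k)Mv² = (5/6)Mv².
Energy conservation from release (height h) to the top (height 2r): Mgh = Mg(2r) + (5/6)M·gr.
Thus h_min = 2r + (1+k)r/2 = r(2 + 1.667/2) = 0.832 × 2.833 ≈ 2.36 m.

h_min ≈ 2.36 m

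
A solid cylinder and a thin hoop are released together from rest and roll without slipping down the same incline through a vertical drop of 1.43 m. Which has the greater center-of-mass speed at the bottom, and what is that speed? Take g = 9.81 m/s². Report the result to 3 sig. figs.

the solid cylinder, at v ≈ 4.32 m/s

For rolling without slipping, Mgh = ½(1+k)Mv² where k = I/(MR²), so v = √(2gh/(1+k)).
Solid cylinder: k = 0.5, giving v = √(2×9.81×1.43/1.5) = 4.325 m/s.
Thin hoop: k = 1, giving v = √(2×9.81×1.43/2) = 3.745 m/s.
The smaller k wins: the solid cylinder, at ≈ 4.32 m/s.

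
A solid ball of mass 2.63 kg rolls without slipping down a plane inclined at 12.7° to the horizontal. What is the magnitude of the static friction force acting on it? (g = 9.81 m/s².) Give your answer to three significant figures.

The moment of inertia is (2/5)MR², giving k ≡ I/(MR²) = 0.4.
Translational: Mg sinθ − f = Ma. Rotational about the CM: fR = Iα = kMRa, so f = kMa.
Combining, a = g sinθ/(1+k) and f = kMa = kMg sinθ/(1+k).
f = 0.4 × 2.63 × 9.81 × sin12.7° / 1.4 ≈ 1.62 N.

f ≈ 1.62 N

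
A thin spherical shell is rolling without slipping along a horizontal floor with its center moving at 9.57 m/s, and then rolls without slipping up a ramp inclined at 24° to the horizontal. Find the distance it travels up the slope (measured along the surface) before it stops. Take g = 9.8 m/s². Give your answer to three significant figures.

With I = (2/3)MR², the ratio k = I/(MR²) is 2/3.
Rolling without slipping gives ω = v/R, so the total kinetic energy is ½Mv² + ½Iω² = ½(1+k)Mv² = (5/6)Mv².
Setting this equal to Mgh gives the vertical rise h = (1+k)v₀²/(2g) = 1.667×9.57²/(2×9.8) = 7.788 m.
The distance along the slope is d = h/sinθ = 7.788/sin24° ≈ 19.1 m.

d ≈ 19.1 m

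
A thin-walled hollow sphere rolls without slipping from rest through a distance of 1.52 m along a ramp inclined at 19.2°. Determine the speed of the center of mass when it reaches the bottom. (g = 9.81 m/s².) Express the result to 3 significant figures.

v ≈ 2.43 m/s

Here I = (2/3)MR², so the shape factor k = I/(MR²) = 2/3.
The rolling condition ω = v/R makes the rotational term ½I(v/R)² = ½kMv², so KE_total = ½(1+k)Mv² = (5/6)Mv².
The vertical drop is h = L sinθ = 1.52 × sin19.2° = 0.4999 m.
Setting Mgh = (5/6)Mv² gives v = √(2gh/(1+k)) = √(2·9.81·0.4999/1.667) ≈ 2.43 m/s.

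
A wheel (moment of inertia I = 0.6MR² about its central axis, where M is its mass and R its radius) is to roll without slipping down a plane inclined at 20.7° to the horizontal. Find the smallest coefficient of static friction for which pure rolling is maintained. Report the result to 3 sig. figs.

For this body I = 0.6MR², i.e. k = I/(MR²) = 0.6.
Newton's second law down the slope: Mg sinθ − f = Ma. The torque equation fR = Iα (with α = a/R) gives f = kMa.
These give a = g sinθ/(1+k) and the required friction f = kMg sinθ/(1+k).
The normal force is N = Mg cosθ, so μ_min = f/N = k tanθ/(1+k).
μ_min = 0.6 × tan20.7° / 1.6 ≈ 0.142.

μ_min ≈ 0.142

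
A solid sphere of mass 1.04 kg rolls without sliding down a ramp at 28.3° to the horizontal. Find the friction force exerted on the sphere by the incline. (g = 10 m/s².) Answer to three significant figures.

With I = (2/5)MR², the ratio k = I/(MR²) is 0.4.
Translational: Mg sinθ − f = Ma. Rotational about the CM: fR = Iα = kMRa, so f = kMa.
Combining, a = g sinθ/(1+k) and f = kMa = kMg sinθ/(1+k).
f = 0.4 × 1.04 × 10 × sin28.3° / 1.4 ≈ 1.41 N.

f ≈ 1.41 N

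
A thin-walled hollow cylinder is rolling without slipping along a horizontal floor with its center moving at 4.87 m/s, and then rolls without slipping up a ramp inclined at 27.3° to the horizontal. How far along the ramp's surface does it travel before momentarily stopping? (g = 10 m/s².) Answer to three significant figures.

d ≈ 5.17 m

The moment of inertia is MR², giving k ≡ I/(MR²) = 1.
Pure rolling means v = ωR; then KE = ½Mv² + ½I(v/R)² = ½(1+k)Mv² = Mv².
Setting this equal to Mgh gives the vertical rise h = (1+k)v₀²/(2g) = 2×4.87²/(2×10) = 2.372 m.
The distance along the slope is d = h/sinθ = 2.372/sin27.3° ≈ 5.17 m.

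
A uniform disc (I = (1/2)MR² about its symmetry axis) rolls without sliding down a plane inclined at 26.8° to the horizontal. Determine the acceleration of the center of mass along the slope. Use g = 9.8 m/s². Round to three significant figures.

a ≈ 2.95 m/s²

The moment of inertia is (1/2)MR², giving k ≡ I/(MR²) = 0.5.
Translational: Mg sinθ − f = Ma. Rotational about the CM: fR = Iα = kMRa, so f = kMa.
Eliminating f: Mg sinθ = (1+k)Ma, so a = g sinθ/(1+k) = 9.8 × sin26.8° / 1.5 ≈ 2.95 m/s².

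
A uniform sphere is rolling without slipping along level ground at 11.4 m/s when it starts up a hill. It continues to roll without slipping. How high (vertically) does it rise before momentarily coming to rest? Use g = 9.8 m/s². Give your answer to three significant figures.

The moment of inertia is (2/5)MR², giving k ≡ I/(MR²) = 0.4.
The rolling condition ω = v/R makes the rotational term ½I(v/R)² = ½kMv², so KE_total = ½(1+k)Mv² = (7/10)Mv².
All of this converts to potential energy at the highest point: (7/10)Mv₀² = Mgh.
Thus h = (1+k)v₀²/(2g) = 1.4 × 11.4² / (2 × 9.8) ≈ 9.28 m.

h ≈ 9.28 m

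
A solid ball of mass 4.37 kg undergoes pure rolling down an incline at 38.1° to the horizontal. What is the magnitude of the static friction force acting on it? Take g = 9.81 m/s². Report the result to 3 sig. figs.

f ≈ 7.56 N

With I = (2/5)MR², the ratio k = I/(MR²) is 0.4.
Along the incline Mg sinθ − f = Ma, and torque about the center fR = Iα = kMR²(a/R) gives f = kMa.
Combining, a = g sinθ/(1+k) and f = kMa = kMg sinθ/(1+k).
f = 0.4 × 4.37 × 9.81 × sin38.1° / 1.4 ≈ 7.56 N.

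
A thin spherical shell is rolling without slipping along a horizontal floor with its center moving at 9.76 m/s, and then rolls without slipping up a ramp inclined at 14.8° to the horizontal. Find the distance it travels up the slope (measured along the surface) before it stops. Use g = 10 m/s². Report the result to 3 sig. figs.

d ≈ 31.1 m

Here I = (2/3)MR², so the shape factor k = I/(MR²) = 2/3.
Rolling without slipping gives ω = v/R, so the total kinetic energy is ½Mv² + ½Iω² = ½(1+k)Mv² = (5/6)Mv².
Setting this equal to Mgh gives the vertical rise h = (1+k)v₀²/(2g) = 1.667×9.76²/(2×10) = 7.938 m.
Along the incline, d = h/sinθ = 7.938/sin14.8° ≈ 31.1 m.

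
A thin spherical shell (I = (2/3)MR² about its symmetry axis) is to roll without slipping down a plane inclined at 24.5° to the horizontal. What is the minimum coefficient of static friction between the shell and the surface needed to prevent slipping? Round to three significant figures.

μ_min ≈ 0.182

Here I = (2/3)MR², so the shape factor k = I/(MR²) = 2/3.
Newton's second law down the slope: Mg sinθ − f = Ma. The torque equation fR = Iα (with α = a/R) gives f = kMa.
These give a = g sinθ/(1+k) and the required friction f = kMg sinθ/(1+k).
The normal force is N = Mg cosθ, so μ_min = f/N = k tanθ/(1+k).
μ_min = (2/3) × tan24.5° / 1.667 ≈ 0.182.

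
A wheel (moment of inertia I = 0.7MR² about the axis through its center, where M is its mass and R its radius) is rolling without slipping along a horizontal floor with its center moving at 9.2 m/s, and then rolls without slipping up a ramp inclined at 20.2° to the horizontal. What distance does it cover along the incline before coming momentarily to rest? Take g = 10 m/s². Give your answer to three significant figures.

With I = 0.7MR², the ratio k = I/(MR²) is 0.7.
The rolling condition ω = v/R makes the rotational term ½I(v/R)² = ½kMv², so KE_total = ½(1+k)Mv² = (17/20)Mv².
Setting this equal to Mgh gives the vertical rise h = (1+k)v₀²/(2g) = 1.7×9.2²/(2×10) = 7.194 m.
The distance along the slope is d = h/sinθ = 7.194/sin20.2° ≈ 20.8 m.

d ≈ 20.8 m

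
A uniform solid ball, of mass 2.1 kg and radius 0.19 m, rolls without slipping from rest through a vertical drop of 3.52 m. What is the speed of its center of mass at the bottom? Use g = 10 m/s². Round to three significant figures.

v ≈ 7.09 m/s

With I = (2/5)MR², the ratio k = I/(MR²) is 0.4.
Pure rolling means v = ωR; then KE = ½Mv² + ½I(v/R)² = ½(1+k)Mv² = (7/10)Mv².
Energy conservation: Mgh = (7/10)Mv², so v = √(2gh/(1+k)) = √(2 × 10 × 3.52 / 1.4) ≈ 7.09 m/s.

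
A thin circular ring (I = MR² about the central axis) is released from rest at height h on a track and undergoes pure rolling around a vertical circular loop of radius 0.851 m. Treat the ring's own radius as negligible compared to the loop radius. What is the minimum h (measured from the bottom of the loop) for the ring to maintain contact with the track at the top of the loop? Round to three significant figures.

h_min ≈ 2.55 m

For this body I = MR², i.e. k = I/(MR²) = 1.
At the top of the loop, the minimum-contact condition is Mg = Mv_top²/r, so v_top² = gr.
With ω = v/R, the kinetic energy at speed v is ½(1+k)Mv² = Mv².
Energy conservation from release (height h) to the top (height 2r): Mgh = Mg(2r) + M·gr.
Thus h_min = 2r + (1+k)r/2 = r(2 + 2/2) = 0.851 × 3 ≈ 2.55 m.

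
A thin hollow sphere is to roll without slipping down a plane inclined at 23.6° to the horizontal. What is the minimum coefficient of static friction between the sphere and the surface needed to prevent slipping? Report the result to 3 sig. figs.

μ_min ≈ 0.175

With I = (2/3)MR², the ratio k = I/(MR²) is 2/3.
Along the incline Mg sinθ − f = Ma, and torque about the center fR = Iα = kMR²(a/R) gives f = kMa.
These give a = g sinθ/(1+k) and the required friction f = kMg sinθ/(1+k).
With N = Mg cosθ, the no-slip condition f ≤ μN gives μ_min = f/N = k tanθ/(1+k).
μ_min = (2/3) × tan23.6° / 1.667 ≈ 0.175.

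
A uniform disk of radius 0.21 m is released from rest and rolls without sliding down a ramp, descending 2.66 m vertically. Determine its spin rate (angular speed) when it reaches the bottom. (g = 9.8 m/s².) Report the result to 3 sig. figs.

Here I = (1/2)MR², so the shape factor k = I/(MR²) = 0.5.
Since it rolls without slipping, ω = v/R and KE = ½Mv² + ½Iω² = ½(1+k)Mv² = (3/4)Mv².
Energy conservation Mgh = ½(1+k)Mv² gives v = √(2gh/(1+k)) = √(2 × 9.8 × 2.66 / 1.5) = 5.896 m/s.
Then ω = v/R = 5.896 / 0.21 ≈ 28.1 rad/s.

ω ≈ 28.1 rad/s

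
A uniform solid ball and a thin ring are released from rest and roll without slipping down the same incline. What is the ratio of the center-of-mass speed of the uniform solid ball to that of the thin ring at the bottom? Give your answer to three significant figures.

Each satisfies Mgh = ½(1+k)Mv² with k = I/(MR²), so v ∝ 1/√(1+k).
For the uniform solid ball k = 0.4; for the thin ring k = 1.
v₁/v₂ = √((1+k₂)/(1+k₁)) = √(2/1.4) ≈ 1.20.

v_ratio ≈ 1.20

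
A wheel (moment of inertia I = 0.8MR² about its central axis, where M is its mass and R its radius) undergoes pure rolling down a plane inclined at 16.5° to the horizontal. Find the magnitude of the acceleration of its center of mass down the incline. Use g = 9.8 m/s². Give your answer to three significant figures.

a ≈ 1.55 m/s²

The moment of inertia is 0.8MR², giving k ≡ I/(MR²) = 0.8.
Along the incline Mg sinθ − f = Ma, and torque about the center fR = Iα = kMR²(a/R) gives f = kMa.
Eliminating f: Mg sinθ = (1+k)Ma, so a = g sinθ/(1+k) = 9.8 × sin16.5° / 1.8 ≈ 1.55 m/s².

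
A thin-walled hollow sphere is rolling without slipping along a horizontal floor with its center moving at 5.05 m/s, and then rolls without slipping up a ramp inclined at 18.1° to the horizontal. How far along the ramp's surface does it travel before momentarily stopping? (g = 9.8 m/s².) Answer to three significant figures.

With I = (2/3)MR², the ratio k = I/(MR²) is 2/3.
Pure rolling means v = ωR; then KE = ½Mv² + ½I(v/R)² = ½(1+k)Mv² = (5/6)Mv².
Setting this equal to Mgh gives the vertical rise h = (1+k)v₀²/(2g) = 1.667×5.05²/(2×9.8) = 2.169 m.
The distance along the slope is d = h/sinθ = 2.169/sin18.1° ≈ 6.98 m.

d ≈ 6.98 m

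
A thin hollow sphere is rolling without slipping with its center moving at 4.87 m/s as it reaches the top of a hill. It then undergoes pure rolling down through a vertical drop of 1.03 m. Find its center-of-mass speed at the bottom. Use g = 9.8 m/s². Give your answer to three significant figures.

The moment of inertia is (2/3)MR², giving k ≡ I/(MR²) = 2/3.
Pure rolling means v = ωR; then KE = ½Mv² + ½I(v/R)² = ½(1+k)Mv² = (5/6)Mv².
Energy conservation: (5/6)Mv₀² + Mgh = (5/6)Mv², so v² = v₀² + 2gh/(1+k).
v = √(4.87² + 2×9.8×1.03/1.667) = √35.83 ≈ 5.99 m/s.

v ≈ 5.99 m/s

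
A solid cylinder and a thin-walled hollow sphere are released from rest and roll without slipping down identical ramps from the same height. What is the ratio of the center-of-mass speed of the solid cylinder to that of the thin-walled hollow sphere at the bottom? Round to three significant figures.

v_ratio ≈ 1.05

Each satisfies Mgh = ½(1+k)Mv² with k = I/(MR²), so v ∝ 1/√(1+k).
For the solid cylinder k = 0.5; for the thin-walled hollow sphere k = 2/3.
v₁/v₂ = √((1+k₂)/(1+k₁)) = √(1.667/1.5) ≈ 1.05.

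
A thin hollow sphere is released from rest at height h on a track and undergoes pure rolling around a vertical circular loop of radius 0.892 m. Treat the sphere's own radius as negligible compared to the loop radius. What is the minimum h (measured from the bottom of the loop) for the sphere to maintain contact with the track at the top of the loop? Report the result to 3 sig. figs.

The moment of inertia is (2/3)MR², giving k ≡ I/(MR²) = 2/3.
At the top, contact is just lost when gravity alone supplies the centripetal force: Mg = Mv_top²/r, i.e. v_top² = gr.
With ω = v/R, the kinetic energy at speed v is ½(1+k)Mv² = (5/6)Mv².
Energy conservation from release (height h) to the top (height 2r): Mgh = Mg(2r) + (5/6)M·gr.
Thus h_min = 2r + (1+k)r/2 = r(2 + 1.667/2) = 0.892 × 2.833 ≈ 2.53 m.

h_min ≈ 2.53 m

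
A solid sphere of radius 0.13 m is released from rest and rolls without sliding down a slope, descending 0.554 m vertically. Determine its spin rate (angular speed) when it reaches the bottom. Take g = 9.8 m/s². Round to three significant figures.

ω ≈ 21.4 rad/s

For this body I = (2/5)MR², i.e. k = I/(MR²) = 0.4.
The rolling condition ω = v/R makes the rotational term ½I(v/R)² = ½kMv², so KE_total = ½(1+k)Mv² = (7/10)Mv².
Energy conservation Mgh = ½(1+k)Mv² gives v = √(2gh/(1+k)) = √(2 × 9.8 × 0.554 / 1.4) = 2.785 m/s.
The angular speed follows from ω = v/R = 2.785/0.13 ≈ 21.4 rad/s.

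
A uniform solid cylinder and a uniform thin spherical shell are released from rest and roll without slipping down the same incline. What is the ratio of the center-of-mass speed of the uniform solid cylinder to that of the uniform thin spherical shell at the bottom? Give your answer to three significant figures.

v_ratio ≈ 1.05

Each satisfies Mgh = ½(1+k)Mv² with k = I/(MR²), so v ∝ 1/√(1+k).
For the uniform solid cylinder k = 0.5; for the uniform thin spherical shell k = 2/3.
v₁/v₂ = √((1+k₂)/(1+k₁)) = √(1.667/1.5) ≈ 1.05.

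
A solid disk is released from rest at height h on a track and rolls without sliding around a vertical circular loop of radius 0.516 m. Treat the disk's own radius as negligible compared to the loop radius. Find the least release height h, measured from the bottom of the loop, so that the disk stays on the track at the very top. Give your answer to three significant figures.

h_min ≈ 1.42 m

With I = (1/2)MR², the ratio k = I/(MR²) is 0.5.
At the top of the loop, the minimum-contact condition is Mg = Mv_top²/r, so v_top² = gr.
With ω = v/R, the kinetic energy at speed v is ½(1+k)Mv² = (3/4)Mv².
Energy conservation from release (height h) to the top (height 2r): Mgh = Mg(2r) + (3/4)M·gr.
Thus h_min = 2r + (1+k)r/2 = r(2 + 1.5/2) = 0.516 × 2.75 ≈ 1.42 m.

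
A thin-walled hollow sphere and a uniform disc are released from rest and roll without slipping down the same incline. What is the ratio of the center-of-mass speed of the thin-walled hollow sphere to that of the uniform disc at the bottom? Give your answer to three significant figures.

v_ratio ≈ 0.949

Each satisfies Mgh = ½(1+k)Mv² with k = I/(MR²), so v ∝ 1/√(1+k).
For the thin-walled hollow sphere k = 2/3; for the uniform disc k = 0.5.
v₁/v₂ = √((1+k₂)/(1+k₁)) = √(1.5/1.667) ≈ 0.949.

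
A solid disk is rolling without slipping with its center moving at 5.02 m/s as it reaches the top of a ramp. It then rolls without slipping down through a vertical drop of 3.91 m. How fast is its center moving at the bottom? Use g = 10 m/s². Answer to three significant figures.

The moment of inertia is (1/2)MR², giving k ≡ I/(MR²) = 0.5.
Since it rolls without slipping, ω = v/R and KE = ½Mv² + ½Iω² = ½(1+k)Mv² = (3/4)Mv².
Conserving energy between top and bottom: (3/4)Mv² = (3/4)Mv₀² + Mgh, hence v² = v₀² + 2gh/(1+k).
v = √(5.02² + 2×10×3.91/1.5) = √77.33 ≈ 8.79 m/s.

v ≈ 8.79 m/s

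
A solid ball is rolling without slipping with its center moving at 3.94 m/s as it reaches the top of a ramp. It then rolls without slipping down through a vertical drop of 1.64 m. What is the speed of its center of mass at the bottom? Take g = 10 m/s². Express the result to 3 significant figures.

For this body I = (2/5)MR², i.e. k = I/(MR²) = 0.4.
Pure rolling means v = ωR; then KE = ½Mv² + ½I(v/R)² = ½(1+k)Mv² = (7/10)Mv².
Conserving energy between top and bottom: (7/10)Mv² = (7/10)Mv₀² + Mgh, hence v² = v₀² + 2gh/(1+k).
v = √(3.94² + 2×10×1.64/1.4) = √38.95 ≈ 6.24 m/s.

v ≈ 6.24 m/s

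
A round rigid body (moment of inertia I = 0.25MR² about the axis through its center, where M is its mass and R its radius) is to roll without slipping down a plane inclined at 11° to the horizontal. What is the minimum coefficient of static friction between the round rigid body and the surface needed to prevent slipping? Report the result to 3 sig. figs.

μ_min ≈ 0.0389

Here I = 0.25MR², so the shape factor k = I/(MR²) = 0.25.
Translational: Mg sinθ − f = Ma. Rotational about the CM: fR = Iα = kMRa, so f = kMa.
These give a = g sinθ/(1+k) and the required friction f = kMg sinθ/(1+k).
The normal force is N = Mg cosθ, so μ_min = f/N = k tanθ/(1+k).
μ_min = 0.25 × tan11° / 1.25 ≈ 0.0389.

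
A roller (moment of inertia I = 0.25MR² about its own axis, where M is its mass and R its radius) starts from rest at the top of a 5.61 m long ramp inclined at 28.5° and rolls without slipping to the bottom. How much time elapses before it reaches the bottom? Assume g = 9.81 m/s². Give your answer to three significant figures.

The moment of inertia is 0.25MR², giving k ≡ I/(MR²) = 0.25.
Along the incline Mg sinθ − f = Ma, and torque about the center fR = Iα = kMR²(a/R) gives f = kMa.
Hence a = g sinθ/(1+k) = 9.81×sin28.5°/1.25 = 3.745 m/s².
With constant a from rest, t = √(2L/a) = √(2·5.61/3.745) ≈ 1.73 s.

t ≈ 1.73 s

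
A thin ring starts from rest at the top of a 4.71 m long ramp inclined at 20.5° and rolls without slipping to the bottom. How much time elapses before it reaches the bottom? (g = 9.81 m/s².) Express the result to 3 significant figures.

With I = MR², the ratio k = I/(MR²) is 1.
Translational: Mg sinθ − f = Ma. Rotational about the CM: fR = Iα = kMRa, so f = kMa.
Hence a = g sinθ/(1+k) = 9.81×sin20.5°/2 = 1.718 m/s².
Starting from rest, L = ½at², so t = √(2L/a) = √(2×4.71/1.718) ≈ 2.34 s.

t ≈ 2.34 s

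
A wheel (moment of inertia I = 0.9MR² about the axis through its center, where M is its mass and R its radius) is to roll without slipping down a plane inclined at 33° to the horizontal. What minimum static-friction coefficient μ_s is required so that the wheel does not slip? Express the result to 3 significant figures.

μ_min ≈ 0.308

With I = 0.9MR², the ratio k = I/(MR²) is 0.9.
Along the incline Mg sinθ − f = Ma, and torque about the center fR = Iα = kMR²(a/R) gives f = kMa.
These give a = g sinθ/(1+k) and the required friction f = kMg sinθ/(1+k).
The normal force is N = Mg cosθ, so μ_min = f/N = k tanθ/(1+k).
μ_min = 0.9 × tan33° / 1.9 ≈ 0.308.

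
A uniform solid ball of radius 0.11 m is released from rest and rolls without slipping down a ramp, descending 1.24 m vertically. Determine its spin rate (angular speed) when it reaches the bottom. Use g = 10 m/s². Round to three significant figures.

ω ≈ 38.3 rad/s

With I = (2/5)MR², the ratio k = I/(MR²) is 0.4.
The rolling condition ω = v/R makes the rotational term ½I(v/R)² = ½kMv², so KE_total = ½(1+k)Mv² = (7/10)Mv².
Energy conservation Mgh = ½(1+k)Mv² gives v = √(2gh/(1+k)) = √(2 × 10 × 1.24 / 1.4) = 4.209 m/s.
The angular speed follows from ω = v/R = 4.209/0.11 ≈ 38.3 rad/s.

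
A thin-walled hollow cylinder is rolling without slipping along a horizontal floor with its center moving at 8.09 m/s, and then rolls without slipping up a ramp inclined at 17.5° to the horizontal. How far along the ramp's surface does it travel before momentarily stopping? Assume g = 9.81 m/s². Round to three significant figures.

The moment of inertia is MR², giving k ≡ I/(MR²) = 1.
Rolling without slipping gives ω = v/R, so the total kinetic energy is ½Mv² + ½Iω² = ½(1+k)Mv² = Mv².
Setting this equal to Mgh gives the vertical rise h = (1+k)v₀²/(2g) = 2×8.09²/(2×9.81) = 6.672 m.
Along the incline, d = h/sinθ = 6.672/sin17.5° ≈ 22.2 m.

d ≈ 22.2 m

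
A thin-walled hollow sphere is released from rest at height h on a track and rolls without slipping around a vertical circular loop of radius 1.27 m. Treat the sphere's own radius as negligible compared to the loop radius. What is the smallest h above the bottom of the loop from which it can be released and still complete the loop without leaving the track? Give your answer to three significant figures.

With I = (2/3)MR², the ratio k = I/(MR²) is 2/3.
At the top of the loop, the minimum-contact condition is Mg = Mv_top²/r, so v_top² = gr.
With ω = v/R, the kinetic energy at speed v is ½(1+k)Mv² = (5/6)Mv².
Energy conservation from release (height h) to the top (height 2r): Mgh = Mg(2r) + (5/6)M·gr.
Thus h_min = 2r + (1+k)r/2 = r(2 + 1.667/2) = 1.27 × 2.833 ≈ 3.60 m.

h_min ≈ 3.60 m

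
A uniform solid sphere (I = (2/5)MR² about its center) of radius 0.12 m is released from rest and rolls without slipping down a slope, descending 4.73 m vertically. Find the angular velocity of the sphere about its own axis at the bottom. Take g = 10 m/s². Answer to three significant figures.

ω ≈ 68.5 rad/s

For this body I = (2/5)MR², i.e. k = I/(MR²) = 0.4.
The rolling condition ω = v/R makes the rotational term ½I(v/R)² = ½kMv², so KE_total = ½(1+k)Mv² = (7/10)Mv².
Energy conservation Mgh = ½(1+k)Mv² gives v = √(2gh/(1+k)) = √(2 × 10 × 4.73 / 1.4) = 8.22 m/s.
Then ω = v/R = 8.22 / 0.12 ≈ 68.5 rad/s.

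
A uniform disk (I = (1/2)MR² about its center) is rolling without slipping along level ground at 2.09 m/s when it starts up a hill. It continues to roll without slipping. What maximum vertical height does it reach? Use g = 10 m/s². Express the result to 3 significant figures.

For this body I = (1/2)MR², i.e. k = I/(MR²) = 0.5.
Rolling without slipping gives ω = v/R, so the total kinetic energy is ½Mv² + ½Iω² = ½(1+k)Mv² = (3/4)Mv².
At the top the kinetic energy is zero, so (3/4)Mv₀² = Mgh.
Thus h = (1+k)v₀²/(2g) = 1.5 × 2.09² / (2 × 10) ≈ 0.328 m.

h ≈ 0.328 m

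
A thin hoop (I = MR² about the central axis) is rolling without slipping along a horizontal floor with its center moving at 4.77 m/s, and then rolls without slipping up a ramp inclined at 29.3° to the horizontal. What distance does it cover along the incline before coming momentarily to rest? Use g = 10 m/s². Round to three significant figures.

For this body I = MR², i.e. k = I/(MR²) = 1.
Rolling without slipping gives ω = v/R, so the total kinetic energy is ½Mv² + ½Iω² = ½(1+k)Mv² = Mv².
Setting this equal to Mgh gives the vertical rise h = (1+k)v₀²/(2g) = 2×4.77²/(2×10) = 2.275 m.
Along the incline, d = h/sinθ = 2.275/sin29.3° ≈ 4.65 m.

d ≈ 4.65 m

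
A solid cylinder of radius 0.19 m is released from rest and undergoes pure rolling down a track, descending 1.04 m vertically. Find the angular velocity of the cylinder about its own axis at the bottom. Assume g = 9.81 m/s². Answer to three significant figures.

ω ≈ 19.4 rad/s

The moment of inertia is (1/2)MR², giving k ≡ I/(MR²) = 0.5.
Pure rolling means v = ωR; then KE = ½Mv² + ½I(v/R)² = ½(1+k)Mv² = (3/4)Mv².
Energy conservation Mgh = ½(1+k)Mv² gives v = √(2gh/(1+k)) = √(2 × 9.81 × 1.04 / 1.5) = 3.688 m/s.
The angular speed follows from ω = v/R = 3.688/0.19 ≈ 19.4 rad/s.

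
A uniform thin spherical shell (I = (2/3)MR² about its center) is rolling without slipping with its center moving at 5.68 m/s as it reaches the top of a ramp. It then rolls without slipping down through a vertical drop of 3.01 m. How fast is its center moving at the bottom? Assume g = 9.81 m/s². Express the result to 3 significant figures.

Here I = (2/3)MR², so the shape factor k = I/(MR²) = 2/3.
Pure rolling means v = ωR; then KE = ½Mv² + ½I(v/R)² = ½(1+k)Mv² = (5/6)Mv².
Energy conservation: (5/6)Mv₀² + Mgh = (5/6)Mv², so v² = v₀² + 2gh/(1+k).
v = √(5.68² + 2×9.81×3.01/1.667) = √67.7 ≈ 8.23 m/s.

v ≈ 8.23 m/s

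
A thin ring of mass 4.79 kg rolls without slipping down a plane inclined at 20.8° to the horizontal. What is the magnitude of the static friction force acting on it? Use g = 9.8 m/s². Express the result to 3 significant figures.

For this body I = MR², i.e. k = I/(MR²) = 1.
Translational: Mg sinθ − f = Ma. Rotational about the CM: fR = Iα = kMRa, so f = kMa.
Combining, a = g sinθ/(1+k) and f = kMa = kMg sinθ/(1+k).
f = 1 × 4.79 × 9.8 × sin20.8° / 2 ≈ 8.33 N.

f ≈ 8.33 N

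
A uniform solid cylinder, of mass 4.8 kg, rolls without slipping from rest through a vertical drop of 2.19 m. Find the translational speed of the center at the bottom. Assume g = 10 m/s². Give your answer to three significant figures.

v ≈ 5.40 m/s

For this body I = (1/2)MR², i.e. k = I/(MR²) = 0.5.
The rolling condition ω = v/R makes the rotational term ½I(v/R)² = ½kMv², so KE_total = ½(1+k)Mv² = (3/4)Mv².
Setting Mgh = (3/4)Mv² gives v = √(2gh/(1+k)) = √(2·10·2.19/1.5) ≈ 5.40 m/s.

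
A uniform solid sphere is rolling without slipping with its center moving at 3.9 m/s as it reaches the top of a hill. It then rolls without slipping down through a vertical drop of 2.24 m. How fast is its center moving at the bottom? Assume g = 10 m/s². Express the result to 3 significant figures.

The moment of inertia is (2/5)MR², giving k ≡ I/(MR²) = 0.4.
Since it rolls without slipping, ω = v/R and KE = ½Mv² + ½Iω² = ½(1+k)Mv² = (7/10)Mv².
Conserving energy between top and bottom: (7/10)Mv² = (7/10)Mv₀² + Mgh, hence v² = v₀² + 2gh/(1+k).
v = √(3.9² + 2×10×2.24/1.4) = √47.21 ≈ 6.87 m/s.

v ≈ 6.87 m/s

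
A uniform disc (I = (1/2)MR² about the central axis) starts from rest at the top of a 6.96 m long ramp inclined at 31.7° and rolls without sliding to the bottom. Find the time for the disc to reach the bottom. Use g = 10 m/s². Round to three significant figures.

t ≈ 1.99 s

With I = (1/2)MR², the ratio k = I/(MR²) is 0.5.
Translational: Mg sinθ − f = Ma. Rotational about the CM: fR = Iα = kMRa, so f = kMa.
Hence a = g sinθ/(1+k) = 10×sin31.7°/1.5 = 3.503 m/s².
Starting from rest, L = ½at², so t = √(2L/a) = √(2×6.96/3.503) ≈ 1.99 s.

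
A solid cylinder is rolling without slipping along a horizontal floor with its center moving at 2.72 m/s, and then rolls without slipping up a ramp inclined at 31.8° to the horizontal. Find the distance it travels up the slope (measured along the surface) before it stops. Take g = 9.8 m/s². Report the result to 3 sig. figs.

With I = (1/2)MR², the ratio k = I/(MR²) is 0.5.
Pure rolling means v = ωR; then KE = ½Mv² + ½I(v/R)² = ½(1+k)Mv² = (3/4)Mv².
Setting this equal to Mgh gives the vertical rise h = (1+k)v₀²/(2g) = 1.5×2.72²/(2×9.8) = 0.5662 m.
The distance along the slope is d = h/sinθ = 0.5662/sin31.8° ≈ 1.07 m.

d ≈ 1.07 m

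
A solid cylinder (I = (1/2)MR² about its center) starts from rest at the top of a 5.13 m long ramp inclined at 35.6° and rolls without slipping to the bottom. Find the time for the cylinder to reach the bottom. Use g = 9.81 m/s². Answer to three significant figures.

t ≈ 1.64 s

The moment of inertia is (1/2)MR², giving k ≡ I/(MR²) = 0.5.
Newton's second law down the slope: Mg sinθ − f = Ma. The torque equation fR = Iα (with α = a/R) gives f = kMa.
Hence a = g sinθ/(1+k) = 9.81×sin35.6°/1.5 = 3.807 m/s².
Starting from rest, L = ½at², so t = √(2L/a) = √(2×5.13/3.807) ≈ 1.64 s.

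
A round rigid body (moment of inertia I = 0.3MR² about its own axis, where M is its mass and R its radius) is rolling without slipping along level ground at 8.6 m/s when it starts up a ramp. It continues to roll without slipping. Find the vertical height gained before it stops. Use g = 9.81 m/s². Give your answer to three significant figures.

With I = 0.3MR², the ratio k = I/(MR²) is 0.3.
The rolling condition ω = v/R makes the rotational term ½I(v/R)² = ½kMv², so KE_total = ½(1+k)Mv² = (13/20)Mv².
At the top the kinetic energy is zero, so (13/20)Mv₀² = Mgh.
Thus h = (1+k)v₀²/(2g) = 1.3 × 8.6² / (2 × 9.81) ≈ 4.90 m.

h ≈ 4.90 m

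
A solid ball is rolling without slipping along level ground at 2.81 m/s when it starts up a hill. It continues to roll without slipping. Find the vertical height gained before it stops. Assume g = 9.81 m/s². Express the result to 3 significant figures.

With I = (2/5)MR², the ratio k = I/(MR²) is 0.4.
The rolling condition ω = v/R makes the rotational term ½I(v/R)² = ½kMv², so KE_total = ½(1+k)Mv² = (7/10)Mv².
At the top the kinetic energy is zero, so (7/10)Mv₀² = Mgh.
Thus h = (1+k)v₀²/(2g) = 1.4 × 2.81² / (2 × 9.81) ≈ 0.563 m.

h ≈ 0.563 m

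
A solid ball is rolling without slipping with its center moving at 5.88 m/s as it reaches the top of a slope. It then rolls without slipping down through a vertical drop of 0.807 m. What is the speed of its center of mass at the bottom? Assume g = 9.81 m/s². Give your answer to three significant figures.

The moment of inertia is (2/5)MR², giving k ≡ I/(MR²) = 0.4.
Rolling without slipping gives ω = v/R, so the total kinetic energy is ½Mv² + ½Iω² = ½(1+k)Mv² = (7/10)Mv².
Energy conservation: (7/10)Mv₀² + Mgh = (7/10)Mv², so v² = v₀² + 2gh/(1+k).
v = √(5.88² + 2×9.81×0.807/1.4) = √45.88 ≈ 6.77 m/s.

v ≈ 6.77 m/s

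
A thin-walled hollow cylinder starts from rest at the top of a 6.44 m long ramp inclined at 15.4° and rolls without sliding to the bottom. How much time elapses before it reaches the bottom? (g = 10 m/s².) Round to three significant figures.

With I = MR², the ratio k = I/(MR²) is 1.
Translational: Mg sinθ − f = Ma. Rotational about the CM: fR = Iα = kMRa, so f = kMa.
Hence a = g sinθ/(1+k) = 10×sin15.4°/2 = 1.328 m/s².
With constant a from rest, t = √(2L/a) = √(2·6.44/1.328) ≈ 3.11 s.

t ≈ 3.11 s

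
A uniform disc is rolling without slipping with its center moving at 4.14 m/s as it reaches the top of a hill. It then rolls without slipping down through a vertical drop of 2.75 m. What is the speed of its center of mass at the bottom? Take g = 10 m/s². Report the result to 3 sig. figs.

v ≈ 7.34 m/s

For this body I = (1/2)MR², i.e. k = I/(MR²) = 0.5.
Since it rolls without slipping, ω = v/R and KE = ½Mv² + ½Iω² = ½(1+k)Mv² = (3/4)Mv².
Energy conservation: (3/4)Mv₀² + Mgh = (3/4)Mv², so v² = v₀² + 2gh/(1+k).
v = √(4.14² + 2×10×2.75/1.5) = √53.81 ≈ 7.34 m/s.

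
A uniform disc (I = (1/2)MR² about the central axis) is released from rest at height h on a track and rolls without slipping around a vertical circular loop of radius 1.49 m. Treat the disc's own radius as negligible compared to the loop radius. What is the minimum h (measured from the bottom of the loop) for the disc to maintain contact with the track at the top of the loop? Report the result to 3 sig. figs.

The moment of inertia is (1/2)MR², giving k ≡ I/(MR²) = 0.5.
At the top of the loop, the minimum-contact condition is Mg = Mv_top²/r, so v_top² = gr.
With ω = v/R, the kinetic energy at speed v is ½(1+k)Mv² = (3/4)Mv².
Energy conservation from release (height h) to the top (height 2r): Mgh = Mg(2r) + (3/4)M·gr.
Thus h_min = 2r + (1+k)r/2 = r(2 + 1.5/2) = 1.49 × 2.75 ≈ 4.10 m.

h_min ≈ 4.10 m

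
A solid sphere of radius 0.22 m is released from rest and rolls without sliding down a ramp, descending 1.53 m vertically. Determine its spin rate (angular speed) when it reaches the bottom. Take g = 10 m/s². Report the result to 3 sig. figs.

Here I = (2/5)MR², so the shape factor k = I/(MR²) = 0.4.
The rolling condition ω = v/R makes the rotational term ½I(v/R)² = ½kMv², so KE_total = ½(1+k)Mv² = (7/10)Mv².
Energy conservation Mgh = ½(1+k)Mv² gives v = √(2gh/(1+k)) = √(2 × 10 × 1.53 / 1.4) = 4.675 m/s.
The angular speed follows from ω = v/R = 4.675/0.22 ≈ 21.3 rad/s.

ω ≈ 21.3 rad/s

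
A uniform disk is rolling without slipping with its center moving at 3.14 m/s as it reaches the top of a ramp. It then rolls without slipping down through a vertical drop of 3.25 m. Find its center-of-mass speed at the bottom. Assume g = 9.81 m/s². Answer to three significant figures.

Here I = (1/2)MR², so the shape factor k = I/(MR²) = 0.5.
Since it rolls without slipping, ω = v/R and KE = ½Mv² + ½Iω² = ½(1+k)Mv² = (3/4)Mv².
Conserving energy between top and bottom: (3/4)Mv² = (3/4)Mv₀² + Mgh, hence v² = v₀² + 2gh/(1+k).
v = √(3.14² + 2×9.81×3.25/1.5) = √52.37 ≈ 7.24 m/s.

v ≈ 7.24 m/s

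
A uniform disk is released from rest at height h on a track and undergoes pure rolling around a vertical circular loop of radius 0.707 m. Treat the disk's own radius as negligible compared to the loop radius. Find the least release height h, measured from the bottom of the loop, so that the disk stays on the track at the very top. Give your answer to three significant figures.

For this body I = (1/2)MR², i.e. k = I/(MR²) = 0.5.
At the top, contact is just lost when gravity alone supplies the centripetal force: Mg = Mv_top²/r, i.e. v_top² = gr.
With ω = v/R, the kinetic energy at speed v is ½(1+k)Mv² = (3/4)Mv².
Energy conservation from release (height h) to the top (height 2r): Mgh = Mg(2r) + (3/4)M·gr.
Thus h_min = 2r + (1+k)r/2 = r(2 + 1.5/2) = 0.707 × 2.75 ≈ 1.94 m.

h_min ≈ 1.94 m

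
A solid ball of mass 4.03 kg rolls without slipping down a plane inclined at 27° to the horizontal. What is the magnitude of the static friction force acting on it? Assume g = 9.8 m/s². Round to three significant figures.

Here I = (2/5)MR², so the shape factor k = I/(MR²) = 0.4.
Translational: Mg sinθ − f = Ma. Rotational about the CM: fR = Iα = kMRa, so f = kMa.
Combining, a = g sinθ/(1+k) and f = kMa = kMg sinθ/(1+k).
f = 0.4 × 4.03 × 9.8 × sin27° / 1.4 ≈ 5.12 N.

f ≈ 5.12 N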